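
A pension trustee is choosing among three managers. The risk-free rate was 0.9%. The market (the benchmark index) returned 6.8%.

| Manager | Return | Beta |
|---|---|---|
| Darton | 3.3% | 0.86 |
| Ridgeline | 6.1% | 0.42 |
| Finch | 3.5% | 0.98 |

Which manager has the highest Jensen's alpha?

Darton: α = 3.3% − [0.9% + 0.86 × (6.8% − 0.9%)] = -2.674
Ridgeline: α = 6.1% − [0.9% + 0.42 × (6.8% − 0.9%)] = 2.722
Finch: α = 3.5% − [0.9% + 0.98 × (6.8% − 0.9%)] = -3.182
Highest: Ridgeline (2.722).

Ridgeline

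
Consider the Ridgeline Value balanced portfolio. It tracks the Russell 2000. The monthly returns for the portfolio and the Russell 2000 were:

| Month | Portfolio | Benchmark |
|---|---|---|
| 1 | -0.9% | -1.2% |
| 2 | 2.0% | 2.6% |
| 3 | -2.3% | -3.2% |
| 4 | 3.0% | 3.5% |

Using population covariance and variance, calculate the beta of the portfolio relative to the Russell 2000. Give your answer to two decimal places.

0.78

r̄p = 0.4500%,  r̄m = 0.4250%
Cov = Σ(rp − r̄p)(rm − r̄m) / 4 = 5.8438
Var(rm) = Σ(rm − r̄m)² / 4 = 7.4919
β = Cov / Var = 5.8438 / 7.4919 = 0.7800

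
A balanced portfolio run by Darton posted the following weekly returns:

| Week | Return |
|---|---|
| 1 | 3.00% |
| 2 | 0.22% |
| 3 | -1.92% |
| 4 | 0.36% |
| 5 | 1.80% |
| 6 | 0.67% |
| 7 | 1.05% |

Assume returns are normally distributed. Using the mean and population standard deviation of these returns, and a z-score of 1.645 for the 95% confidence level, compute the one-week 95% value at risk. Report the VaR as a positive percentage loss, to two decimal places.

1.57

μ = (3 + 0.22 − 1.92 + 0.36 + 1.8 + 0.67 + 1.05) / 7 = 0.7400%
Σ(r − μ)² = 13.8226; population σ = √(13.8226/7) = 1.4052%
VaR = −(μ − z·σ) = −(0.7400 − 1.645 × 1.4052) = −(-1.5716) = 1.5716%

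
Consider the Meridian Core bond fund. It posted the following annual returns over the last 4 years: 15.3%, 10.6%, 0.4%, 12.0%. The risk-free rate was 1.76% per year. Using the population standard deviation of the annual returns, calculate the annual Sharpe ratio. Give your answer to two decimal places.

Mean return μ = 38.30 / 4 = 9.5750%
Population σ = √[Σ(r − μ)² / 4] = √[123.8875 / 4] = √30.9719 = 5.5652%
Sharpe = (μ − rf) / σ = (9.5750 − 1.76) / 5.5652 = 7.8150 / 5.5652 = 1.4043

1.40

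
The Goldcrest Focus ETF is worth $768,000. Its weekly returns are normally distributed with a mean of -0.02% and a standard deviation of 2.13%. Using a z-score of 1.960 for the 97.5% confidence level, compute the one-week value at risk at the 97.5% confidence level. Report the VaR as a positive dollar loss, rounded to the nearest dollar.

Return at the 97.5% tail: μ − z·σ = -0.02% − 1.960 × 2.13% = -0.02 − 4.1748 = -4.1948%
VaR = −(-4.1948%) × $768,000 = 4.1948% × $768,000 = $32,216

$32,216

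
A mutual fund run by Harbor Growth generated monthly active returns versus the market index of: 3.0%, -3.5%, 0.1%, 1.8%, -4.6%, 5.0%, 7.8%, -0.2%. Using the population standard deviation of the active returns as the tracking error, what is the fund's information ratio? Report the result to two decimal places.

0.30

r̄ = (3 − 3.5 + 0.1 + 1.8 − 4.6 + 5 + 7.8 − 0.2) / 8 = 1.1750%
Σ(r − r̄)² = (3 − 1.1750)² + (-3.5 − 1.1750)² + (0.1 − 1.1750)² + … = 120.4950
σ = √[120.4950 / 8] = 3.8810%
IR = r̄ / tracking error = 1.1750 / 3.8810 = 0.3028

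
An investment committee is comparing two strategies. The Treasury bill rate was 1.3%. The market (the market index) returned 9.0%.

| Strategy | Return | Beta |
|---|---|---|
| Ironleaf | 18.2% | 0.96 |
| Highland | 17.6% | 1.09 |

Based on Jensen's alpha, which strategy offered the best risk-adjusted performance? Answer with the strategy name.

Ironleaf: α = 18.2% − [1.3% + 0.96 × (9.0% − 1.3%)] = 9.508
Highland: α = 17.6% − [1.3% + 1.09 × (9.0% − 1.3%)] = 7.907
Highest: Ironleaf (9.508).

Ironleaf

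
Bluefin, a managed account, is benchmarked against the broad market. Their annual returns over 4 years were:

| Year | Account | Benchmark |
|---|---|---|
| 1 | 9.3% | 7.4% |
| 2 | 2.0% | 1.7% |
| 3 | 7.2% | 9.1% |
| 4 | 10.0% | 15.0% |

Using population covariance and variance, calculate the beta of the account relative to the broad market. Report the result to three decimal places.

0.569

r̄p = 7.1250%,  r̄m = 8.3000%
Cov = Σ(rp − r̄p)(rm − r̄m) / 4 = 12.7975
Var(rm) = Σ(rm − r̄m)² / 4 = 22.4750
β = Cov / Var = 12.7975 / 22.4750 = 0.5694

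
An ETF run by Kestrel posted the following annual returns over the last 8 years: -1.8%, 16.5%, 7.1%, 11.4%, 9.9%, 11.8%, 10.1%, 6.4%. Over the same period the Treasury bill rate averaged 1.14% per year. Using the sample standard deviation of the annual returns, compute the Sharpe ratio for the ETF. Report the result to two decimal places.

μ = (-1.8 + 16.5 + 7.1 + 11.4 + 9.9 + 11.8 + 10.1 + 6.4) / 8 = 8.9250%
Sample std dev = √[198.8350 / 7] = 5.3296%
Sharpe = (μ − rf) / σ = (8.9250 − 1.14) / 5.3296 = 7.7850 / 5.3296 = 1.4607

1.46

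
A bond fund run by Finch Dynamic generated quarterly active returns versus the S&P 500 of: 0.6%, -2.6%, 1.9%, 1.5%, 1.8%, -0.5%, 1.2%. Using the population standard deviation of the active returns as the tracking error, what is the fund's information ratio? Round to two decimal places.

r̄ = (0.6 − 2.6 + 1.9 + 1.5 + 1.8 − 0.5 + 1.2) / 7 = 0.5571%
Population std dev = √[15.7371 / 7] = 1.4994%
IR = r̄ / tracking error = 0.5571 / 1.4994 = 0.3715

0.37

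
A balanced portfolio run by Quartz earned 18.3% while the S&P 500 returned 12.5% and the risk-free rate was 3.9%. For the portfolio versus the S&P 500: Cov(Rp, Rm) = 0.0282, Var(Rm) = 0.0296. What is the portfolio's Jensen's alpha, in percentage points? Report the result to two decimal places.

β = Cov / Var = 0.0282 / 0.0296 = 0.9527
E[R] = Rf + β(Rm − Rf) = 3.9% + 0.9527 × (12.5% − 3.9%) = 12.0932%
α = Rp − E[R] = 18.3% − 12.0932% = 6.2068

6.21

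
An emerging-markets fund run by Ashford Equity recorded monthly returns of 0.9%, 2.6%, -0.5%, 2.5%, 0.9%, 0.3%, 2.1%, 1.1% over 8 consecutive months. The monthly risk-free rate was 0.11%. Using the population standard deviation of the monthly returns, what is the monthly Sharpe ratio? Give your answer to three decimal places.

Mean return μ = 9.90 / 8 = 1.2375%
Σ(r − μ)² = (0.9 − 1.2375)² + (2.6 − 1.2375)² + … = 8.3388
population σ = √(8.3388 / 8) = √1.0424 = 1.0210%
Sharpe = (μ − rf) / σ = (1.2375 − 0.11) / 1.0210 = 1.1275 / 1.0210 = 1.1043

1.104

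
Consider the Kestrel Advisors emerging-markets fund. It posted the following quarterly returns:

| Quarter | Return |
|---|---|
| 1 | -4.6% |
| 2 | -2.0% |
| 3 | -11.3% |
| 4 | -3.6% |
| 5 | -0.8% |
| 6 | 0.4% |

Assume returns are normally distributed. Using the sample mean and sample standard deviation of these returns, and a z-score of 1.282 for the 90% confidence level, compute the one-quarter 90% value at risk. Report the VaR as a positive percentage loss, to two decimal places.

r̄ = (-4.6 − 2 − 11.3 − 3.6 − 0.8 + 0.4) / 6 = -3.6500%
Sample std dev = √[86.6750 / 5] = 4.1635%
VaR = −(r̄ − z·σ) = −(-3.6500 − 1.282 × 4.1635) = −(-8.9876) = 8.9876%

8.99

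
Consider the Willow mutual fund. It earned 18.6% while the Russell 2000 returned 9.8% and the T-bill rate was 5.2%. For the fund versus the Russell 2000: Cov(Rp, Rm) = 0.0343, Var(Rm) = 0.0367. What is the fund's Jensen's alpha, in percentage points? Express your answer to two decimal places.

9.10

β = Cov / Var = 0.0343 / 0.0367 = 0.9346
E[R] = Rf + β(Rm − Rf) = 5.2% + 0.9346 × (9.8% − 5.2%) = 9.4992%
α = Rp − E[R] = 18.6% − 9.4992% = 9.1008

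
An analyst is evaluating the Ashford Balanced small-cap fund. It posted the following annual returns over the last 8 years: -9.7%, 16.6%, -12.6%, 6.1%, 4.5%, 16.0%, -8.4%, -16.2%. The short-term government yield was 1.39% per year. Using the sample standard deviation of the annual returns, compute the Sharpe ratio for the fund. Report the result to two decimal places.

μ = (-9.7 + 16.6 − 12.6 + 6.1 + 4.5 + 16 − 8.4 − 16.2) / 8 = -3.70 / 8 = -0.4625%
Sample std dev = √[1173.1588 / 7] = 12.9458%
Sharpe = (μ − rf) / σ = (-0.4625 − 1.39) / 12.9458 = -1.8525 / 12.9458 = -0.1431

-0.14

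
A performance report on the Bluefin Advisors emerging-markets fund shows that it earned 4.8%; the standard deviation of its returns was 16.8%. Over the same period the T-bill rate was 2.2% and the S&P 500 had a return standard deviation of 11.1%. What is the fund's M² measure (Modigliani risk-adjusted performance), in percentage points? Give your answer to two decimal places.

3.92

Sharpe = (Rp − Rf) / σp = (4.8% − 2.2%) / 16.8% = 0.1548
M² = Rf + Sharpe × σm = 2.2% + 0.1548 × 11.1% = 3.9183%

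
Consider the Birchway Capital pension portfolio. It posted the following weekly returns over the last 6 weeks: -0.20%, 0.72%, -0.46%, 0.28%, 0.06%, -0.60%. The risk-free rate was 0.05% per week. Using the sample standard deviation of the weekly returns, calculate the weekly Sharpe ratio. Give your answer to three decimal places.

Mean return r̄ = -0.200 / 6 = -0.0333%
Σ(r − r̄)² = (-0.2 − (-0.0333))² + (0.72 − (-0.0333))² + (-0.46 − (-0.0333))² + … = 1.2053
sample σ = √(1.2053 / 5) = √0.2411 = 0.4910%
Sharpe = (r̄ − rf) / σ = (-0.0333 − 0.05) / 0.4910 = -0.0833 / 0.4910 = -0.1697

-0.170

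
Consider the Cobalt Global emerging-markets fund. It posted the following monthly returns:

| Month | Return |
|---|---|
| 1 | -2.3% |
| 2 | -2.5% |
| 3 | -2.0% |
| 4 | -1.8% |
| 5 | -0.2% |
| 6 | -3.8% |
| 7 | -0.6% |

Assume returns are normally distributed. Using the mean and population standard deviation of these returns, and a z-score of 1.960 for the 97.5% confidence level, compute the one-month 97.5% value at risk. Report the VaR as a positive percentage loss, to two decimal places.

Mean return μ = -13.20 / 7 = -1.8857%
Σ(r − μ)² = (-2.3 − (-1.8857))² + (-2.5 − (-1.8857))² + … = 8.7286
σ = √[8.7286 / 7] = 1.1167%
VaR = −(μ − z·σ) = −(-1.8857 − 1.960 × 1.1167) = −(-4.0744) = 4.0744%

4.07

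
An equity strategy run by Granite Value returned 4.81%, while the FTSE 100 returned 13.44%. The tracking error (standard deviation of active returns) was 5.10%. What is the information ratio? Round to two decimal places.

-1.69

IR = (Rp − Rb) / TE = (4.81% − 13.44%) / 5.10% = -8.63% / 5.10% = -1.6922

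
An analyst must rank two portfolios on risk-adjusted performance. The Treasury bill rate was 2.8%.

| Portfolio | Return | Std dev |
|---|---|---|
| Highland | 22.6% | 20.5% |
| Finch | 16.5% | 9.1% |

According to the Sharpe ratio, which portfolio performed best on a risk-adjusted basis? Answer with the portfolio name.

Finch

Highland: Sharpe ratio = (22.6% − 2.8%) / 20.5% = 0.966
Finch: Sharpe ratio = (16.5% − 2.8%) / 9.1% = 1.505
Highest: Finch (1.505).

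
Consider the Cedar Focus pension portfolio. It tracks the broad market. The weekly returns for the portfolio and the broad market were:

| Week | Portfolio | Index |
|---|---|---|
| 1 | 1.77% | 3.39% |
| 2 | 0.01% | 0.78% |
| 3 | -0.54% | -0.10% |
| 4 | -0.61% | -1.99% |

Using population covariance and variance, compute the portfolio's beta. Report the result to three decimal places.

r̄p = 0.1575%,  r̄m = 0.5200%
Cov = Σ(rp − r̄p)(rm − r̄m) / 4 = 1.7371
Var(rm) = Σ(rm − r̄m)² / 4 = 3.7473
β = Cov / Var = 1.7371 / 3.7473 = 0.4636

0.464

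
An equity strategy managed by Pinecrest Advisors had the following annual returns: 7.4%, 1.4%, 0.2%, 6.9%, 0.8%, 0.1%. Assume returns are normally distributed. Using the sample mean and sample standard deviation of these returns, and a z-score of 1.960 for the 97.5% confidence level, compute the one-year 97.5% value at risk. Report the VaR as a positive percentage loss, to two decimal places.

3.87

r̄ = (7.4 + 1.4 + 0.2 + 6.9 + 0.8 + 0.1) / 6 = 2.8000%
Σ(r − r̄)² = (7.4 − 2.8000)² + (1.4 − 2.8000)² + … = 57.9800
σ = √[57.9800 / 5] = 3.4053%
VaR = −(r̄ − z·σ) = −(2.8000 − 1.960 × 3.4053) = −(-3.8744) = 3.8744%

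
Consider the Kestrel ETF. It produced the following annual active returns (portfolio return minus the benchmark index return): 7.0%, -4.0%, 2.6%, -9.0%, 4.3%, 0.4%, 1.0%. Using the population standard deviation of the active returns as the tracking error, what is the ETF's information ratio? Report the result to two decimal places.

r̄ = (7 − 4 + 2.6 − 9 + 4.3 + 0.4 + 1) / 7 = 0.3286%
Σ(r − r̄)² = (7 − 0.3286)² + (-4 − 0.3286)² + (2.6 − 0.3286)² + … = 171.6543
population σ = √(171.6543 / 7) = √24.5220 = 4.9520%
IR = r̄ / tracking error = 0.3286 / 4.9520 = 0.0664

0.07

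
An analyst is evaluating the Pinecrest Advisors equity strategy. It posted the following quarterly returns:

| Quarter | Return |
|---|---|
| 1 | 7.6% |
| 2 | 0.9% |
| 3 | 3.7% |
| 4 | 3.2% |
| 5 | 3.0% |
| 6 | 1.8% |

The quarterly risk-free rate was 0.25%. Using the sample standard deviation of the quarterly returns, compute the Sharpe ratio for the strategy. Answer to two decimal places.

Mean return μ = 20.20 / 6 = 3.3667%
Σ(r − μ)² = 26.7333; sample σ = √(26.7333/5) = 2.3123%
Sharpe = (μ − rf) / σ = (3.3667 − 0.25) / 2.3123 = 3.1167 / 2.3123 = 1.3479

1.35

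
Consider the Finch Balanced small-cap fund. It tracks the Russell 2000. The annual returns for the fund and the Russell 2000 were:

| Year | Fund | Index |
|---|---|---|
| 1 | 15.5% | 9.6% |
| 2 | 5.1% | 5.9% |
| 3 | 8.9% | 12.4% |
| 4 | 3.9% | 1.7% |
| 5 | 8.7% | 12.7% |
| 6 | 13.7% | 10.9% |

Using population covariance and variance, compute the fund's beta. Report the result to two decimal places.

0.66

r̄p = 9.3000%,  r̄m = 8.8667%
Cov = Σ(rp − r̄p)(rm − r̄m) / 6 = 10.1567
Var(rm) = Σ(rm − r̄m)² / 6 = 15.3356
β = Cov / Var = 10.1567 / 15.3356 = 0.6623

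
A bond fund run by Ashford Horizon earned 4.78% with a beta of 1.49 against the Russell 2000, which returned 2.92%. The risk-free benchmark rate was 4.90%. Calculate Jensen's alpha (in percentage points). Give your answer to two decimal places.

CAPM expected return = Rf + β(Rm − Rf) = 4.90% + 1.49 × (2.92% − 4.90%) = 4.9 + 1.49 × -1.98 = 1.9498%
Jensen's α = Rp − E[R] = 4.78% − 1.9498% = 2.8302

2.83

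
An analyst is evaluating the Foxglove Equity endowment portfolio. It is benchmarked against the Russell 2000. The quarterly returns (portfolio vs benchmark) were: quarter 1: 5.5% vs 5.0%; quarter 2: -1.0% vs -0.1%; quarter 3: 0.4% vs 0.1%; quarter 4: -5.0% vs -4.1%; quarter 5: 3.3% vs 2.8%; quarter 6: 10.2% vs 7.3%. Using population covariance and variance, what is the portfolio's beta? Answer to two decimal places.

r̄p = 2.2333%,  r̄m = 1.8333%
Cov = Σ(rp − r̄p)(rm − r̄m) / 6 = 17.8789
Var(rm) = Σ(rm − r̄m)² / 6 = 13.7989
β = Cov / Var = 17.8789 / 13.7989 = 1.2957

1.30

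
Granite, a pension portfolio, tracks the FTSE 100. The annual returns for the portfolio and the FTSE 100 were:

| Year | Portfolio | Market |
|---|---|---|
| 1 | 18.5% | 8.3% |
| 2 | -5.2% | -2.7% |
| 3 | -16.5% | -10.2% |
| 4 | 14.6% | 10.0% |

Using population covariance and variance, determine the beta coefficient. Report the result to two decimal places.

r̄p = 2.8500%,  r̄m = 1.3500%
Cov = Σ(rp − r̄p)(rm − r̄m) / 4 = 116.6250
Var(rm) = Σ(rm − r̄m)² / 4 = 68.2325
β = Cov / Var = 116.6250 / 68.2325 = 1.7092

1.71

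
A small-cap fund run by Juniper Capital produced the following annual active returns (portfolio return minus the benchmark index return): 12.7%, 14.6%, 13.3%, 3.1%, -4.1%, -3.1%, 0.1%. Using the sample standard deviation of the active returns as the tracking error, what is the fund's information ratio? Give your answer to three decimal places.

Mean return r̄ = 36.60 / 7 = 5.2286%
Sample std dev = √[396.0143 / 6] = 8.1242%
IR = r̄ / tracking error = 5.2286 / 8.1242 = 0.6436

0.644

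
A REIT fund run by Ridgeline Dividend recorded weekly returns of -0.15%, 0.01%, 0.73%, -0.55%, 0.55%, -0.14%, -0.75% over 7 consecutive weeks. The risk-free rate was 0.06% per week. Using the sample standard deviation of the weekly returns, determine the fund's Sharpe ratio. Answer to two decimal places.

r̄ = (-0.15 + 0.01 + 0.73 − 0.55 + 0.55 − 0.14 − 0.75) / 7 = -0.0429%
Sample std dev = √[1.7297 / 6] = 0.5369%
Sharpe = (r̄ − rf) / σ = (-0.0429 − 0.06) / 0.5369 = -0.1029 / 0.5369 = -0.1917

-0.19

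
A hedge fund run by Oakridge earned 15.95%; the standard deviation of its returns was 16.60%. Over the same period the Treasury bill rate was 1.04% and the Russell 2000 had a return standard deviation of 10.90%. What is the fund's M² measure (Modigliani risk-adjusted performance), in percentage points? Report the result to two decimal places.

10.83

Sharpe = (Rp − Rf) / σp = (15.95% − 1.04%) / 16.60% = 0.8982
M² = Rf + Sharpe × σm = 1.04% + 0.8982 × 10.90% = 10.8304%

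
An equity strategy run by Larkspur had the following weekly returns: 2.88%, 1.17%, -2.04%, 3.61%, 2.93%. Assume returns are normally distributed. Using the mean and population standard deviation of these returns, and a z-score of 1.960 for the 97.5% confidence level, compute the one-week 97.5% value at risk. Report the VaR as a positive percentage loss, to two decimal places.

2.29

Mean return r̄ = 8.550 / 5 = 1.7100%
Σ(r − r̄)² = (2.88 − 1.7100)² + (1.17 − 1.7100)² + (-2.04 − 1.7100)² + … = 20.8214
population σ = √(20.8214 / 5) = √4.1643 = 2.0407%
VaR = −(r̄ − z·σ) = −(1.7100 − 1.960 × 2.0407) = −(-2.2898) = 2.2898%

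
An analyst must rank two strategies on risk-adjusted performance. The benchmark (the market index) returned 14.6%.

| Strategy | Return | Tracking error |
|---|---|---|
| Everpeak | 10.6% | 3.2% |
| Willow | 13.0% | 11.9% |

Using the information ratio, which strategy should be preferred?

Willow

Everpeak: IR = (10.6% − 14.6%) / 3.2% = -1.250
Willow: IR = (13.0% − 14.6%) / 11.9% = -0.134
Highest: Willow (-0.134).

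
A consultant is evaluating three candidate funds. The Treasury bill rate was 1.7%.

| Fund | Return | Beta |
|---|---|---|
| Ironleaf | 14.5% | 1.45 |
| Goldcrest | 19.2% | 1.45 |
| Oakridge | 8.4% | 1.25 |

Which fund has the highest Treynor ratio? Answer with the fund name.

Ironleaf: Treynor = (14.5% − 1.7%) / 1.45 = 8.828
Goldcrest: Treynor = (19.2% − 1.7%) / 1.45 = 12.069
Oakridge: Treynor = (8.4% − 1.7%) / 1.25 = 5.360
Highest: Goldcrest (12.069).

Goldcrest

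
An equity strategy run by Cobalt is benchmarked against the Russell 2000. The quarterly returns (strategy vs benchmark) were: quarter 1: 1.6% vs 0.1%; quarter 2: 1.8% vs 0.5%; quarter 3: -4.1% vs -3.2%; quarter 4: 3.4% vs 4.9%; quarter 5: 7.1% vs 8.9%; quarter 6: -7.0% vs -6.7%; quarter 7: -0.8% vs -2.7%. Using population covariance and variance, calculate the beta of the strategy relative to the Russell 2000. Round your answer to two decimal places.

r̄p = 0.2857%,  r̄m = 0.2571%
Cov = Σ(rp − r̄p)(rm − r̄m) / 7 = 20.3680
Var(rm) = Σ(rm − r̄m)² / 7 = 23.6339
β = Cov / Var = 20.3680 / 23.6339 = 0.8618

0.86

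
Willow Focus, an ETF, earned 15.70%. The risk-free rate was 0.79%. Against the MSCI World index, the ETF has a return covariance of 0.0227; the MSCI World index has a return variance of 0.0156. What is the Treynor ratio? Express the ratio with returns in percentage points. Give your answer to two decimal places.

10.25

β = Cov / Var = 0.0227 / 0.0156 = 1.4551
Treynor = (Rp − Rf) / β = (15.70% − 0.79%) / 1.4551 = 14.91 / 1.4551 = 10.2467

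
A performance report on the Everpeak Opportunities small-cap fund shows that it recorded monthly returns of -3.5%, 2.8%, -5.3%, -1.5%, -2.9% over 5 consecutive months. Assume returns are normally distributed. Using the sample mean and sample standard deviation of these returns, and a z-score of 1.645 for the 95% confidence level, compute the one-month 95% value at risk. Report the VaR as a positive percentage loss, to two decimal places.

r̄ = (-3.5 + 2.8 − 5.3 − 1.5 − 2.9) / 5 = -2.0800%
Σ(r − r̄)² = (-3.5 − (-2.0800))² + (2.8 − (-2.0800))² + (-5.3 − (-2.0800))² + … = 37.2080
σ = √[37.2080 / 4] = 3.0499%
VaR = −(r̄ − z·σ) = −(-2.0800 − 1.645 × 3.0499) = −(-7.0971) = 7.0971%

7.10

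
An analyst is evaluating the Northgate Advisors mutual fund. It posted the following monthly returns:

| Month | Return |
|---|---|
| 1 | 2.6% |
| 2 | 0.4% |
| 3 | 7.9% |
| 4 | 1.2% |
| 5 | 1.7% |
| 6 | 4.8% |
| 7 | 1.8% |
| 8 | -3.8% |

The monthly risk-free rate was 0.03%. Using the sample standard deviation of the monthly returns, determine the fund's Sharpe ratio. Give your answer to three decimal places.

r̄ = (2.6 + 0.4 + 7.9 + 1.2 + 1.7 + 4.8 + 1.8 − 3.8) / 8 = 16.60 / 8 = 2.0750%
Sample σ = √[Σ(r − r̄)² / 7] = √[79.9350 / 7] = √11.4193 = 3.3792%
Sharpe = (r̄ − rf) / σ = (2.0750 − 0.03) / 3.3792 = 2.0450 / 3.3792 = 0.6052

0.605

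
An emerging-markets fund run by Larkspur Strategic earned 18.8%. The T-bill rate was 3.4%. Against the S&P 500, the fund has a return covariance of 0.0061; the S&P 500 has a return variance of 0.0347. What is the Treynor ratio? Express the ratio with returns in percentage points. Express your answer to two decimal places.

β = Cov / Var = 0.0061 / 0.0347 = 0.1758
Treynor = (Rp − Rf) / β = (18.8% − 3.4%) / 0.1758 = 15.40 / 0.1758 = 87.5995

87.60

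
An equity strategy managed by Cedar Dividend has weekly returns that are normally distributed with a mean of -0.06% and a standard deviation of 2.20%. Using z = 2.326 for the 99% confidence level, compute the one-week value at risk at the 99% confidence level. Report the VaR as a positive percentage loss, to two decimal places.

5.18

VaR (as % loss) = −(μ − z·σ) = −(-0.06% − 2.326 × 2.20%) = −(-5.1772%) = 5.1772%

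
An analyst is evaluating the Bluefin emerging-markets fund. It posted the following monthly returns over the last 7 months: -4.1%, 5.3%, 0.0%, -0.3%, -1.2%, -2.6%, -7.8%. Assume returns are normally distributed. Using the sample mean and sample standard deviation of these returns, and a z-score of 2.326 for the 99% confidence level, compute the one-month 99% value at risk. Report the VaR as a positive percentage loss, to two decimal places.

r̄ = (-4.1 + 5.3 + 0 − 0.3 − 1.2 − 2.6 − 7.8) / 7 = -10.70 / 7 = -1.5286%
Sample std dev = √[97.6743 / 6] = 4.0347%
VaR = −(r̄ − z·σ) = −(-1.5286 − 2.326 × 4.0347) = −(-10.9133) = 10.9133%

10.91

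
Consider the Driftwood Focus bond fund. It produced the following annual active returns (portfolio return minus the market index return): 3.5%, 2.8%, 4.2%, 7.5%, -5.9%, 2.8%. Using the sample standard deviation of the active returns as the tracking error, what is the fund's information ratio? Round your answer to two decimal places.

0.56

μ = (3.5 + 2.8 + 4.2 + 7.5 − 5.9 + 2.8) / 6 = 14.90 / 6 = 2.4833%
Σ(r − μ)² = (3.5 − 2.4833)² + (2.8 − 2.4833)² + … = 99.6283
sample σ = √(99.6283 / 5) = √19.9257 = 4.4638%
IR = μ / tracking error = 2.4833 / 4.4638 = 0.5563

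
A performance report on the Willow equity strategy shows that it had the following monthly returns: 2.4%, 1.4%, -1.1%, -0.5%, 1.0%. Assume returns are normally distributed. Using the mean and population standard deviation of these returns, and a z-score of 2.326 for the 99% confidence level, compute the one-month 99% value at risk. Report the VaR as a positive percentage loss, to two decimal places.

2.33

μ = (2.4 + 1.4 − 1.1 − 0.5 + 1) / 5 = 3.20 / 5 = 0.6400%
Population std dev = √[8.1320 / 5] = 1.2753%
VaR = −(μ − z·σ) = −(0.6400 − 2.326 × 1.2753) = −(-2.3263) = 2.3263%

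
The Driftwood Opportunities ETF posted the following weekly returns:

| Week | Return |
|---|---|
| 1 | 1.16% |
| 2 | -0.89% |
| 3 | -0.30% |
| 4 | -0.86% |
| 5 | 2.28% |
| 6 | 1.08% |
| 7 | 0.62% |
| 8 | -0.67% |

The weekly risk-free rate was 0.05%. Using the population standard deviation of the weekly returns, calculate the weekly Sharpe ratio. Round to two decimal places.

r̄ = (1.16 − 0.89 − 0.3 − 0.86 + 2.28 + 1.08 + 0.62 − 0.67) / 8 = 0.3025%
Σ(r − r̄)² = (1.16 − 0.3025)² + (-0.89 − 0.3025)² + … = 9.4334
population σ = √(9.4334 / 8) = √1.1792 = 1.0859%
Sharpe = (r̄ − rf) / σ = (0.3025 − 0.05) / 1.0859 = 0.2525 / 1.0859 = 0.2325

0.23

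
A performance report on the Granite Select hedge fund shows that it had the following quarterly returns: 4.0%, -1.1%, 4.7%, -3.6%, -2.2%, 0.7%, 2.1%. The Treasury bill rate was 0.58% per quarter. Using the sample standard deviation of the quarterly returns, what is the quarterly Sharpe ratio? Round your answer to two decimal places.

Mean return μ = 4.60 / 7 = 0.6571%
Σ(r − μ)² = 58.9771; sample σ = √(58.9771/6) = 3.1352%
Sharpe = (μ − rf) / σ = (0.6571 − 0.58) / 3.1352 = 0.0771 / 3.1352 = 0.0246

0.02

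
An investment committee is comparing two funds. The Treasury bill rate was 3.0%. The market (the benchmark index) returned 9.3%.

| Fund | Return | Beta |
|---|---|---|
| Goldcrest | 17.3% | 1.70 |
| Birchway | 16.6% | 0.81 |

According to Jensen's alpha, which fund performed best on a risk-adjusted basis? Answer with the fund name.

Birchway

Goldcrest: α = 17.3% − [3.0% + 1.70 × (9.3% − 3.0%)] = 3.590
Birchway: α = 16.6% − [3.0% + 0.81 × (9.3% − 3.0%)] = 8.497
Highest: Birchway (8.497).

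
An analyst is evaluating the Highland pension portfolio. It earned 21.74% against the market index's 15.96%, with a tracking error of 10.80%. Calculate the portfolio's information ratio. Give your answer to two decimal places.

IR = (Rp − Rb) / TE = (21.74% − 15.96%) / 10.80% = 5.78% / 10.80% = 0.5352

0.54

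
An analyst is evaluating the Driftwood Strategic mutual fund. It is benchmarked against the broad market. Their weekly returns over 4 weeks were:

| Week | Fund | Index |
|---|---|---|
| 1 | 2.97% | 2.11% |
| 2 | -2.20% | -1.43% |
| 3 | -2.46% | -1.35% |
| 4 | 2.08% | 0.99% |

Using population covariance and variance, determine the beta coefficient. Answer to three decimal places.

r̄p = 0.0975%,  r̄m = 0.0800%
Cov = Σ(rp − r̄p)(rm − r̄m) / 4 = 3.6904
Var(rm) = Σ(rm − r̄m)² / 4 = 2.3185
β = Cov / Var = 3.6904 / 2.3185 = 1.5917

1.592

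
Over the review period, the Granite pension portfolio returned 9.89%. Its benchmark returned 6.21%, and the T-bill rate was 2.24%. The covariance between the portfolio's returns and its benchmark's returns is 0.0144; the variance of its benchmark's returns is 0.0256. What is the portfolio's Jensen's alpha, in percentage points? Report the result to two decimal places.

β = Cov / Var = 0.0144 / 0.0256 = 0.5625
E[R] = Rf + β(Rm − Rf) = 2.24% + 0.5625 × (6.21% − 2.24%) = 4.4731%
α = Rp − E[R] = 9.89% − 4.4731% = 5.4169

5.42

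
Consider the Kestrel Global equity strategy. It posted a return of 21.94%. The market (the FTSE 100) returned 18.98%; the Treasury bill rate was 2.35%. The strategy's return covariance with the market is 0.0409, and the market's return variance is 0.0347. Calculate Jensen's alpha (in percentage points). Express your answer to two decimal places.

β = Cov / Var = 0.0409 / 0.0347 = 1.1787
E[R] = Rf + β(Rm − Rf) = 2.35% + 1.1787 × (18.98% − 2.35%) = 21.9518%
α = Rp − E[R] = 21.94% − 21.9518% = -0.0118

-0.01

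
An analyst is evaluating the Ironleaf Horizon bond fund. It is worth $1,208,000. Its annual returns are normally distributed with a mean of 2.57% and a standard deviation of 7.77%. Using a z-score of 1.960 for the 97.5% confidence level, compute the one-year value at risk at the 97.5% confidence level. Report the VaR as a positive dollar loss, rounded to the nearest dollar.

$152,923

Return at the 97.5% tail: μ − z·σ = 2.57% − 1.960 × 7.77% = 2.57 − 15.2292 = -12.6592%
VaR = −(-12.6592%) × $1,208,000 = 12.6592% × $1,208,000 = $152,923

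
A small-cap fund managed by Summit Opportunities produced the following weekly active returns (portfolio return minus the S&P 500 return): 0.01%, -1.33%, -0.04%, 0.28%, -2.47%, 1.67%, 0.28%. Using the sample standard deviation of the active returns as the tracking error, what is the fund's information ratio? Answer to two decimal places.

-0.17

r̄ = (0.01 − 1.33 − 0.04 + 0.28 − 2.47 + 1.67 + 0.28) / 7 = -1.600 / 7 = -0.2286%
Sample σ = √[Σ(r − r̄)² / 6] = √[10.4515 / 6] = √1.7419 = 1.3198%
IR = r̄ / tracking error = -0.2286 / 1.3198 = -0.1732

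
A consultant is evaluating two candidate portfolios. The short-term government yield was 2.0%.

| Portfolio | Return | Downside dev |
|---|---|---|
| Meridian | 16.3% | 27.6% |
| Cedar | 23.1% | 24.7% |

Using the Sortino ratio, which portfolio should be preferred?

Cedar

Meridian: Sortino ratio = (16.3% − 2.0%) / 27.6% = 0.518
Cedar: Sortino ratio = (23.1% − 2.0%) / 24.7% = 0.854
Highest: Cedar (0.854).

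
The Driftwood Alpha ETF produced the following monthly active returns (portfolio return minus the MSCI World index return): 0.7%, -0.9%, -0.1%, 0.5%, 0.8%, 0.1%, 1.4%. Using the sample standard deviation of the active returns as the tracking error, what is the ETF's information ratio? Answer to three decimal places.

μ = (0.7 − 0.9 − 0.1 + 0.5 + 0.8 + 0.1 + 1.4) / 7 = 2.50 / 7 = 0.3571%
Σ(r − μ)² = (0.7 − 0.3571)² + (-0.9 − 0.3571)² + … = 3.2771
σ = √[3.2771 / 6] = 0.7390%
IR = μ / tracking error = 0.3571 / 0.7390 = 0.4832

0.483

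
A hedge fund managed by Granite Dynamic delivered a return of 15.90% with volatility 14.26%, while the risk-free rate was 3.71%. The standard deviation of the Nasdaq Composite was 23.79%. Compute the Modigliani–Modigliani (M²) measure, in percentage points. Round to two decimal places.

Sharpe = (Rp − Rf) / σp = (15.90% − 3.71%) / 14.26% = 0.8548
M² = Rf + Sharpe × σm = 3.71% + 0.8548 × 23.79% = 24.0457%

24.05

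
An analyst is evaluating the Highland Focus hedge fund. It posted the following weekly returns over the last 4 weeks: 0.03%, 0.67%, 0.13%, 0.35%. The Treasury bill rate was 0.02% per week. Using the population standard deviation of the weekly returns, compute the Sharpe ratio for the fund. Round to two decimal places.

Mean return r̄ = 1.180 / 4 = 0.2950%
Σ(r − r̄)² = (0.03 − 0.2950)² + (0.67 − 0.2950)² + (0.13 − 0.2950)² + … = 0.2411
σ = √[0.2411 / 4] = 0.2455%
Sharpe = (r̄ − rf) / σ = (0.2950 − 0.02) / 0.2455 = 0.2750 / 0.2455 = 1.1202

1.12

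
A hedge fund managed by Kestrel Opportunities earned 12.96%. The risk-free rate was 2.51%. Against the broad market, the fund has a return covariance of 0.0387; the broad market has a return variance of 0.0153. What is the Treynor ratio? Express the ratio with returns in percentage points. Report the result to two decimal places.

β = Cov / Var = 0.0387 / 0.0153 = 2.5294
Treynor = (Rp − Rf) / β = (12.96% − 2.51%) / 2.5294 = 10.45 / 2.5294 = 4.1314

4.13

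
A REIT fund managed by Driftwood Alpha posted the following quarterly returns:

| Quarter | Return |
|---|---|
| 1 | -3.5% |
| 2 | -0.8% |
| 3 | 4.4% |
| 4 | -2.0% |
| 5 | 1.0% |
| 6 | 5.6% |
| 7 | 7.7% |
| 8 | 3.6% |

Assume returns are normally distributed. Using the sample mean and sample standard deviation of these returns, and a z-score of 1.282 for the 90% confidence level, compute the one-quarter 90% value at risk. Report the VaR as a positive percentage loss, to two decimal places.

3.06

r̄ = (-3.5 − 0.8 + 4.4 − 2 + 1 + 5.6 + 7.7 + 3.6) / 8 = 16.00 / 8 = 2.0000%
Σ(r − r̄)² = 108.8600; sample σ = √(108.8600/7) = 3.9435%
VaR = −(r̄ − z·σ) = −(2.0000 − 1.282 × 3.9435) = −(-3.0556) = 3.0556%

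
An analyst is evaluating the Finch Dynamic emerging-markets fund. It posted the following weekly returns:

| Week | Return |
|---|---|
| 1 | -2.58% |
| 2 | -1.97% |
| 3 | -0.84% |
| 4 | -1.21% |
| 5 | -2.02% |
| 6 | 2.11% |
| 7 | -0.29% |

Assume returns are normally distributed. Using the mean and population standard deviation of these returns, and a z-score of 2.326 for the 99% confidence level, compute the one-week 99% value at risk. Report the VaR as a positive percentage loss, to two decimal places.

4.34

μ = (-2.58 − 1.97 − 0.84 − 1.21 − 2.02 + 2.11 − 0.29) / 7 = -0.9714%
Σ(r − μ)² = 14.7179; population σ = √(14.7179/7) = 1.4500%
VaR = −(μ − z·σ) = −(-0.9714 − 2.326 × 1.4500) = −(-4.3441) = 4.3441%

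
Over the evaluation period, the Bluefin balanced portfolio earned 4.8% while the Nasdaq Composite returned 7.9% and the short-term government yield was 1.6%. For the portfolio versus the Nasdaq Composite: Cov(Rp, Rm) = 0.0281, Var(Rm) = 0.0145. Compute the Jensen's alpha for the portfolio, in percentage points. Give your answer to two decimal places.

-9.01

β = Cov / Var = 0.0281 / 0.0145 = 1.9379
E[R] = Rf + β(Rm − Rf) = 1.6% + 1.9379 × (7.9% − 1.6%) = 13.8088%
α = Rp − E[R] = 4.8% − 13.8088% = -9.0088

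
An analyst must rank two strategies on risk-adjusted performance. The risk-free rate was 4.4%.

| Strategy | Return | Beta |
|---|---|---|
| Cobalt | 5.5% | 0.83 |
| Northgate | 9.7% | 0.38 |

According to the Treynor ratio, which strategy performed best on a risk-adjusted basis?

Northgate

Cobalt: Treynor = (5.5% − 4.4%) / 0.83 = 1.325
Northgate: Treynor = (9.7% − 4.4%) / 0.38 = 13.947
Highest: Northgate (13.947).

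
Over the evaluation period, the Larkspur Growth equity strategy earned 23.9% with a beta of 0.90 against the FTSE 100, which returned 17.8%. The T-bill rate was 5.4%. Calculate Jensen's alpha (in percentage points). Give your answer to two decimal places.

7.34

CAPM expected return = Rf + β(Rm − Rf) = 5.4% + 0.90 × (17.8% − 5.4%) = 5.4 + 0.90 × 12.40 = 16.5600%
Jensen's α = Rp − E[R] = 23.9% − 16.5600% = 7.3400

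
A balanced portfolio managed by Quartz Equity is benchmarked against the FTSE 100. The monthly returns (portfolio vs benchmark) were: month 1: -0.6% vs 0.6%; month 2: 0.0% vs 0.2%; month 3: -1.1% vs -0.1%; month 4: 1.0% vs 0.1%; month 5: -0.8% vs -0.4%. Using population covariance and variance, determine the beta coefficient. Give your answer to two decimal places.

0.53

r̄p = -0.3000%,  r̄m = 0.0800%
Cov = Σ(rp − r̄p)(rm − r̄m) / 5 = 0.0580
Var(rm) = Σ(rm − r̄m)² / 5 = 0.1096
β = Cov / Var = 0.0580 / 0.1096 = 0.5292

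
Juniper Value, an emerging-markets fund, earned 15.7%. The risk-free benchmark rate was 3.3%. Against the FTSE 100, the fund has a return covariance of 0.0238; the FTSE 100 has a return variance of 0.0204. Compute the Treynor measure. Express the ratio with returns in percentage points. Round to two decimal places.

10.63

β = Cov / Var = 0.0238 / 0.0204 = 1.1667
Treynor = (Rp − Rf) / β = (15.7% − 3.3%) / 1.1667 = 12.40 / 1.1667 = 10.6283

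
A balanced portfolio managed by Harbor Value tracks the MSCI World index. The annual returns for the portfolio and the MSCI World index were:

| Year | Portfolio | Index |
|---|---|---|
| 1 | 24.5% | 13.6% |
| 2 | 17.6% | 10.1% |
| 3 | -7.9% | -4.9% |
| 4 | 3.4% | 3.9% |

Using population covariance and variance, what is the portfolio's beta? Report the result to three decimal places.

r̄p = 9.4000%,  r̄m = 5.6750%
Cov = Σ(rp − r̄p)(rm − r̄m) / 4 = 87.3875
Var(rm) = Σ(rm − r̄m)² / 4 = 49.3419
β = Cov / Var = 87.3875 / 49.3419 = 1.7711

1.771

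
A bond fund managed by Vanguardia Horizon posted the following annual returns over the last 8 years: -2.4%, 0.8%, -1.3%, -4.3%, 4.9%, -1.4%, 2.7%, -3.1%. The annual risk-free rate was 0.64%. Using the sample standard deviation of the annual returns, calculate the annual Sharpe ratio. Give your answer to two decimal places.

μ = (-2.4 + 0.8 − 1.3 − 4.3 + 4.9 − 1.4 + 2.7 − 3.1) / 8 = -0.5125%
Σ(r − μ)² = 67.3488; sample σ = √(67.3488/7) = 3.1018%
Sharpe = (μ − rf) / σ = (-0.5125 − 0.64) / 3.1018 = -1.1525 / 3.1018 = -0.3716

-0.37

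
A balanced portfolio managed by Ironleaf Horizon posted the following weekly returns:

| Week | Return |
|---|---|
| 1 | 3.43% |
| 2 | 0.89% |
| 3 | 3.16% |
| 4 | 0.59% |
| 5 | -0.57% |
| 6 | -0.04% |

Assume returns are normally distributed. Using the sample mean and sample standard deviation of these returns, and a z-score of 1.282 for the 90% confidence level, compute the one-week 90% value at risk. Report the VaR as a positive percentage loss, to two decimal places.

0.90

r̄ = (3.43 + 0.89 + 3.16 + 0.59 − 0.57 − 0.04) / 6 = 1.2433%
Σ(r − r̄)² = 13.9419; sample σ = √(13.9419/5) = 1.6698%
VaR = −(r̄ − z·σ) = −(1.2433 − 1.282 × 1.6698) = −(-0.8974) = 0.8974%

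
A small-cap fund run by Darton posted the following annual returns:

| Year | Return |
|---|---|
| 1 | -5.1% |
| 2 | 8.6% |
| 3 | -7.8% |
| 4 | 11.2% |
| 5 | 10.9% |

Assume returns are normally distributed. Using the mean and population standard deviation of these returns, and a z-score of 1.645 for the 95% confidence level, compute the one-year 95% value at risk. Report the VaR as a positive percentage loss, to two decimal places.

r̄ = (-5.1 + 8.6 − 7.8 + 11.2 + 10.9) / 5 = 3.5600%
Population std dev = √[341.6920 / 5] = 8.2667%
VaR = −(r̄ − z·σ) = −(3.5600 − 1.645 × 8.2667) = −(-10.0387) = 10.0387%

10.04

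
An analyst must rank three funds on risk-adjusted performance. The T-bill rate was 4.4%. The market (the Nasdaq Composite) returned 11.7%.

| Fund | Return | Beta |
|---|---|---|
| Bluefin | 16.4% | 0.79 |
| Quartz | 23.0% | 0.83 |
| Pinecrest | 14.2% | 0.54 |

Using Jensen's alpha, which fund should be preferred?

Quartz

Bluefin: α = 16.4% − [4.4% + 0.79 × (11.7% − 4.4%)] = 6.233
Quartz: α = 23.0% − [4.4% + 0.83 × (11.7% − 4.4%)] = 12.541
Pinecrest: α = 14.2% − [4.4% + 0.54 × (11.7% − 4.4%)] = 5.858
Highest: Quartz (12.541).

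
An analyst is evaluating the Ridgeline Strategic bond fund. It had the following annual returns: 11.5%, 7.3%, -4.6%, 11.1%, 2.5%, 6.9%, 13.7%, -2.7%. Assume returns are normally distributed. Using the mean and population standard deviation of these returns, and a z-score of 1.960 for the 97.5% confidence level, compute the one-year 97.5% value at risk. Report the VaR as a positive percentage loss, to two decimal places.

μ = (11.5 + 7.3 − 4.6 + 11.1 + 2.5 + 6.9 + 13.7 − 2.7) / 8 = 5.7125%
Σ(r − μ)² = 317.6888; population σ = √(317.6888/8) = 6.3017%
VaR = −(μ − z·σ) = −(5.7125 − 1.960 × 6.3017) = −(-6.6388) = 6.6388%

6.64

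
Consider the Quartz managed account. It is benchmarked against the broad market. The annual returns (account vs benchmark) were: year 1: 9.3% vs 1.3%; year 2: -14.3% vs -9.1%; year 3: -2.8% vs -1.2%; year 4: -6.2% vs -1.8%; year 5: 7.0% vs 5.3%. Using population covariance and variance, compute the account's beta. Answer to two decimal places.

r̄p = -1.4000%,  r̄m = -1.1000%
Cov = Σ(rp − r̄p)(rm − r̄m) / 5 = 37.2280
Var(rm) = Σ(rm − r̄m)² / 5 = 22.2440
β = Cov / Var = 37.2280 / 22.2440 = 1.6736

1.67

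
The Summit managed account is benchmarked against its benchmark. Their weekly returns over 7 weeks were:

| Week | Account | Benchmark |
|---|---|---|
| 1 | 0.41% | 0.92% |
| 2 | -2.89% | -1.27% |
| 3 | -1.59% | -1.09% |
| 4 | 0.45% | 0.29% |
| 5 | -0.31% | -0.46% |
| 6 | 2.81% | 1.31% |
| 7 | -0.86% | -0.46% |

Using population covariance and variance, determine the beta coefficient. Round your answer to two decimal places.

1.71

r̄p = -0.2829%,  r̄m = -0.1086%
Cov = Σ(rp − r̄p)(rm − r̄m) / 7 = 1.4165
Var(rm) = Σ(rm − r̄m)² / 7 = 0.8269
β = Cov / Var = 1.4165 / 0.8269 = 1.7130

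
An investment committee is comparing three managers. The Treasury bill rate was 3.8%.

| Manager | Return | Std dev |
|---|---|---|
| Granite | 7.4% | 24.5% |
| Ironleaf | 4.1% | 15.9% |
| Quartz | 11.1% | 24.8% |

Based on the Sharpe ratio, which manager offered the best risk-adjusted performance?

Quartz

Granite: Sharpe ratio = (7.4% − 3.8%) / 24.5% = 0.147
Ironleaf: Sharpe ratio = (4.1% − 3.8%) / 15.9% = 0.019
Quartz: Sharpe ratio = (11.1% − 3.8%) / 24.8% = 0.294
Highest: Quartz (0.294).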